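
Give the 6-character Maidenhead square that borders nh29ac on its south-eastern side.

NH29bb

Longitude subsquare a = 0; +1 → 1 = b.
Latitude subsquare c = 2; −1 → 1 = b.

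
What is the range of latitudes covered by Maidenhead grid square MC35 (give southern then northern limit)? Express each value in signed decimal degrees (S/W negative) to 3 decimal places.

Field M=12, C=2: +12·20° lon, +2·10° lat → SW at lon 60°, lat -70°.
Square 3, 5: +3·2° lon, +5·1° lat → SW at lon 66°, lat -65°.
Cell spans 2° lon × 1° lat.
south -65.000, north -64.000.

-65.000, -64.000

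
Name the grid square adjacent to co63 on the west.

CO53

Longitude square 6; −1 → 5.
The latitude characters are unchanged.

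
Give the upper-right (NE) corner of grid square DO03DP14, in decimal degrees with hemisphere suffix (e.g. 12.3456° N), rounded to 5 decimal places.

53.64583° N, 119.73333° W

Field D=3, O=14: +3·20° lon, +14·10° lat → SW at lon -120°, lat 50°.
Square 0, 3: +0·2° lon, +3·1° lat → SW at lon -120°, lat 53°.
Subsquare d=3, p=15: +3·0.0833333° lon, +15·0.0416667° lat → SW at lon -119.75°, lat 53.625°.
Extended square 1, 4: +1·0.00833333° lon, +4·0.00416667° lat → SW at lon -119.742°, lat 53.6417°.
Cell spans 0.00833333° lon × 0.00416667° lat. NE corner is SW corner plus one full cell.
latitude 53.64583° N, longitude 119.73333° W.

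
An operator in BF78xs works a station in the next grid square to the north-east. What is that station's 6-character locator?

Longitude subsquare x = 23; +1 → 24, wraps to 0 = a, carry into square.
Longitude square 7; +1 → 8.
Latitude subsquare s = 18; +1 → 19 = t.

BF88at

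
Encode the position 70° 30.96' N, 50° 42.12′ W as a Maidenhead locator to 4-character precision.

Add 180° to longitude and 90° to latitude: 129.30, 160.52.
Field: 129.30/20 → 6 → G, 160.52/10 → 16 → Q; chars GQ.
Square: 9.30/2 → 4, 0.52/1 → 0; chars 40.

GQ40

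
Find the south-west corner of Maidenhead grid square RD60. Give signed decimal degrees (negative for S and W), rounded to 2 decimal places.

-60.00, 172.00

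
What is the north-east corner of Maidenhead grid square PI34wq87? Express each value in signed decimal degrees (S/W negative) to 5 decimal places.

Field P=15, I=8: +15·20° lon, +8·10° lat → SW at lon 120°, lat -10°.
Square 3, 4: +3·2° lon, +4·1° lat → SW at lon 126°, lat -6°.
Subsquare w=22, q=16: +22·0.0833333° lon, +16·0.0416667° lat → SW at lon 127.833°, lat -5.33333°.
Extended square 8, 7: +8·0.00833333° lon, +7·0.00416667° lat → SW at lon 127.9°, lat -5.30417°.
Cell spans 0.00833333° lon × 0.00416667° lat. NE corner is SW corner plus one full cell.
latitude -5.30000, longitude 127.90833.

-5.30000, 127.90833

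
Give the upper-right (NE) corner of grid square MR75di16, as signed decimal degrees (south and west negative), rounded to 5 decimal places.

Field M=12, R=17: +12·20° lon, +17·10° lat → SW at lon 60°, lat 80°.
Square 7, 5: +7·2° lon, +5·1° lat → SW at lon 74°, lat 85°.
Subsquare d=3, i=8: +3·0.0833333° lon, +8·0.0416667° lat → SW at lon 74.25°, lat 85.3333°.
Extended square 1, 6: +1·0.00833333° lon, +6·0.00416667° lat → SW at lon 74.2583°, lat 85.3583°.
Cell spans 0.00833333° lon × 0.00416667° lat. NE corner is SW corner plus one full cell.
latitude 85.36250, longitude 74.26667.

85.36250, 74.26667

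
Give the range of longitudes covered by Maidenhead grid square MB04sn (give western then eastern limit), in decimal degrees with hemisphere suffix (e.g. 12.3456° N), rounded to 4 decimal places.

Field M=12, B=1: +12·20° lon, +1·10° lat → SW at lon 60°, lat -80°.
Square 0, 4: +0·2° lon, +4·1° lat → SW at lon 60°, lat -76°.
Subsquare s=18, n=13: +18·0.0833333° lon, +13·0.0416667° lat → SW at lon 61.5°, lat -75.4583°.
Cell spans 0.0833333° lon × 0.0416667° lat.
west 61.5000° E, east 61.5833° E.

61.5000° E, 61.5833° E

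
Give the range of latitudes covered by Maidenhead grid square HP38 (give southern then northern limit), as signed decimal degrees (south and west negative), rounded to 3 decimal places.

Field H=7, P=15: +7·20° lon, +15·10° lat → SW at lon -40°, lat 60°.
Square 3, 8: +3·2° lon, +8·1° lat → SW at lon -34°, lat 68°.
Cell spans 2° lon × 1° lat.
south 68.000, north 69.000.

68.000, 69.000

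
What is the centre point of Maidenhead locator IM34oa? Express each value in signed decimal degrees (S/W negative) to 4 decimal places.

Field I=8, M=12: +8·20° lon, +12·10° lat → SW at lon -20°, lat 30°.
Square 3, 4: +3·2° lon, +4·1° lat → SW at lon -14°, lat 34°.
Subsquare o=14, a=0: +14·0.0833333° lon, +0·0.0416667° lat → SW at lon -12.8333°, lat 34°.
Cell spans 0.0833333° lon × 0.0416667° lat. Centre is SW corner plus half of each.
latitude 34.0208, longitude -12.7917.

34.0208, -12.7917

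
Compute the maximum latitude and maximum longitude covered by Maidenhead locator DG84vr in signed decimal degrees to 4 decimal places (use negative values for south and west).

-25.2500, -102.1667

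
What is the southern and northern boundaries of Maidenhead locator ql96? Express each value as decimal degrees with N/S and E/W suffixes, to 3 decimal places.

Field Q=16, L=11: +16·20° lon, +11·10° lat → SW at lon 140°, lat 20°.
Square 9, 6: +9·2° lon, +6·1° lat → SW at lon 158°, lat 26°.
Cell spans 2° lon × 1° lat.
south 26.000° N, north 27.000° N.

26.000° N, 27.000° N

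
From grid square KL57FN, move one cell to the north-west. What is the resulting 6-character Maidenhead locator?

Longitude subsquare f = 5; −1 → 4 = e.
Latitude subsquare n = 13; +1 → 14 = o.

KL57eo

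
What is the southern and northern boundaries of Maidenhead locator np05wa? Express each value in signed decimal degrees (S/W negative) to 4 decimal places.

65.0000, 65.0417

Field N=13, P=15: +13·20° lon, +15·10° lat → SW at lon 80°, lat 60°.
Square 0, 5: +0·2° lon, +5·1° lat → SW at lon 80°, lat 65°.
Subsquare w=22, a=0: +22·0.0833333° lon, +0·0.0416667° lat → SW at lon 81.8333°, lat 65°.
Cell spans 0.0833333° lon × 0.0416667° lat.
south 65.0000, north 65.0417.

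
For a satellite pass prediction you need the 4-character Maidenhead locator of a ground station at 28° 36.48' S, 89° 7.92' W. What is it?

Shift to the Maidenhead origin (180°W, 90°S): lon 90.87, lat 61.39.
Field (20°×10°, letters A–R): 90.87/20 → 4 → E, 61.39/10 → 6 → G; chars EG.
Square (2°×1°, digits 0–9): 10.87/2 → 5, 1.39/1 → 1; chars 51.

EG51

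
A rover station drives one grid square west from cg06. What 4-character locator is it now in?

BG96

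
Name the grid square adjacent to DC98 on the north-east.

Longitude square 9; +1 → 10, wraps to 0, carry into field.
Longitude field D = 3; +1 → 4 = E.
Latitude square 8; +1 → 9.

EC09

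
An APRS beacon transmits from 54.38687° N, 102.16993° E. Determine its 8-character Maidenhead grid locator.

OO14cj02

Offset from 180°W / 90°S: lon 282.16993°, lat 144.38687°.
Field: lon ⌊282.16993/20⌋ = 14 → O; lat ⌊144.38687/10⌋ = 14 → O.
Square: lon ⌊2.16993/2⌋ = 1; lat ⌊4.38687/1⌋ = 4.
Subsquare: lon ⌊0.16993/0.0833333⌋ = 2 → c; lat ⌊0.38687/0.0416667⌋ = 9 → j.
Extended square: lon ⌊0.00326/0.00833333⌋ = 0; lat ⌊0.01187/0.00416667⌋ = 2.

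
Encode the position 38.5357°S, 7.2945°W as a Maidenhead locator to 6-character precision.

IF61il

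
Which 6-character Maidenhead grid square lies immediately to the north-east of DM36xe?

Longitude subsquare x = 23; +1 → 24, wraps to 0 = a, carry into square.
Longitude square 3; +1 → 4.
Latitude subsquare e = 4; +1 → 5 = f.

DM46af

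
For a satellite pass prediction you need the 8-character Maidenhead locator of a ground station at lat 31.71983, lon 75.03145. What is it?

MM71mr32

Offset from 180°W / 90°S: lon 255.03145°, lat 121.71983°.
Field: lon ⌊255.03145/20⌋ = 12 → M; lat ⌊121.71983/10⌋ = 12 → M.
Square: lon ⌊15.03145/2⌋ = 7; lat ⌊1.71983/1⌋ = 1.
Subsquare: lon ⌊1.03145/0.0833333⌋ = 12 → m; lat ⌊0.71983/0.0416667⌋ = 17 → r.
Extended square: lon ⌊0.03145/0.00833333⌋ = 3; lat ⌊0.01150/0.00416667⌋ = 2.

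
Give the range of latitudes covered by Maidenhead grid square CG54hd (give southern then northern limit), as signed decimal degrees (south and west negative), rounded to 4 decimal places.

-25.8750, -25.8333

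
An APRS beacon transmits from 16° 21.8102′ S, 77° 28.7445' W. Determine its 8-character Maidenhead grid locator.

Shift to the Maidenhead origin (180°W, 90°S): lon 102.52093, lat 73.63650.
Field (20°×10°, letters A–R): 102.52093/20 → 5 → F, 73.63650/10 → 7 → H; chars FH.
Square (2°×1°, digits 0–9): 2.52093/2 → 1, 3.63650/1 → 3; chars 13.
Subsquare (5′×2.5′, letters a–x): 0.52093/0.0833333 → 6 → g, 0.63650/0.0416667 → 15 → p; chars gp.
Extended square (30″×15″, digits 0–9): 0.02093/0.00833333 → 2, 0.01150/0.00416667 → 2; chars 22.

FH13gp22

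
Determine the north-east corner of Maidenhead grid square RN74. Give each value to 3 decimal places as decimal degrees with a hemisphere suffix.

45.000° N, 176.000° E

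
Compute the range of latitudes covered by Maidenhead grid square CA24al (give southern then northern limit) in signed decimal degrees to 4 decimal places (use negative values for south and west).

-85.5417, -85.5000

Field C=2, A=0: +2·20° lon, +0·10° lat → SW at lon -140°, lat -90°.
Square 2, 4: +2·2° lon, +4·1° lat → SW at lon -136°, lat -86°.
Subsquare a=0, l=11: +0·0.0833333° lon, +11·0.0416667° lat → SW at lon -136°, lat -85.5417°.
Cell spans 0.0833333° lon × 0.0416667° lat.
south -85.5417, north -85.5000.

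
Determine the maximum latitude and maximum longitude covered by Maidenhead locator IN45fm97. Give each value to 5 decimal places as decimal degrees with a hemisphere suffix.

Field I=8, N=13: +8·20° lon, +13·10° lat → SW at lon -20°, lat 40°.
Square 4, 5: +4·2° lon, +5·1° lat → SW at lon -12°, lat 45°.
Subsquare f=5, m=12: +5·0.0833333° lon, +12·0.0416667° lat → SW at lon -11.5833°, lat 45.5°.
Extended square 9, 7: +9·0.00833333° lon, +7·0.00416667° lat → SW at lon -11.5083°, lat 45.5292°.
Cell spans 0.00833333° lon × 0.00416667° lat. NE corner is SW corner plus one full cell.
latitude 45.53333° N, longitude 11.50000° W.

45.53333° N, 11.50000° W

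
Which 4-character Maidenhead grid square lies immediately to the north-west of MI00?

Longitude square 0; −1 → -1, wraps to 9, carry into field.
Longitude field M = 12; −1 → 11 = L.
Latitude square 0; +1 → 1.

LI91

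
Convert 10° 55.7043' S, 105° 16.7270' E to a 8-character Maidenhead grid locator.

OH29pb37

Add 180° to longitude and 90° to latitude: 285.27878, 79.07160.
Field: lon ⌊285.27878/20⌋ = 14 → O; lat ⌊79.07160/10⌋ = 7 → H.
Square: lon ⌊5.27878/2⌋ = 2; lat ⌊9.07160/1⌋ = 9.
Subsquare: lon ⌊1.27878/0.0833333⌋ = 15 → p; lat ⌊0.07160/0.0416667⌋ = 1 → b.
Extended square: lon ⌊0.02878/0.00833333⌋ = 3; lat ⌊0.02993/0.00416667⌋ = 7.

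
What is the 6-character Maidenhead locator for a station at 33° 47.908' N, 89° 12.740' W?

EM53jt

Offset from 180°W / 90°S: lon 90.7877°, lat 123.7985°.
Field: lon ⌊90.7877/20⌋ = 4 → E; lat ⌊123.7985/10⌋ = 12 → M.
Square: lon ⌊10.7877/2⌋ = 5; lat ⌊3.7985/1⌋ = 3.
Subsquare: lon ⌊0.7877/0.0833333⌋ = 9 → j; lat ⌊0.7985/0.0416667⌋ = 19 → t.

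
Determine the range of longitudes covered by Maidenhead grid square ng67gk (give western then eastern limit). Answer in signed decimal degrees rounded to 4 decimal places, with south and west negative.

Field N=13, G=6: +13·20° lon, +6·10° lat → SW at lon 80°, lat -30°.
Square 6, 7: +6·2° lon, +7·1° lat → SW at lon 92°, lat -23°.
Subsquare g=6, k=10: +6·0.0833333° lon, +10·0.0416667° lat → SW at lon 92.5°, lat -22.5833°.
Cell spans 0.0833333° lon × 0.0416667° lat.
west 92.5000, east 92.5833.

92.5000, 92.5833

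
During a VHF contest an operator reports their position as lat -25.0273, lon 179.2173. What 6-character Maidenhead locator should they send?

Offset from 180°W / 90°S: lon 359.2173°, lat 64.9727°.
Field: lon ⌊359.2173/20⌋ = 17 → R; lat ⌊64.9727/10⌋ = 6 → G.
Square: lon ⌊19.2173/2⌋ = 9; lat ⌊4.9727/1⌋ = 4.
Subsquare: lon ⌊1.2173/0.0833333⌋ = 14 → o; lat ⌊0.9727/0.0416667⌋ = 23 → x.

RG94ox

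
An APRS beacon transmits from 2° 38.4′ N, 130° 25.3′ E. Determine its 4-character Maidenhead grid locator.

PJ52

Offset from 180°W / 90°S: lon 310.42°, lat 92.64°.
Field: 310.42/20 → 15 → P, 92.64/10 → 9 → J; chars PJ.
Square: 10.42/2 → 5, 2.64/1 → 2; chars 52.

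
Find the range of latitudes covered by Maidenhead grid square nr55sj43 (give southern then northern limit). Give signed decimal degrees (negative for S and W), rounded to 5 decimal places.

85.38750, 85.39167

Field N=13, R=17: +13·20° lon, +17·10° lat → SW at lon 80°, lat 80°.
Square 5, 5: +5·2° lon, +5·1° lat → SW at lon 90°, lat 85°.
Subsquare s=18, j=9: +18·0.0833333° lon, +9·0.0416667° lat → SW at lon 91.5°, lat 85.375°.
Extended square 4, 3: +4·0.00833333° lon, +3·0.00416667° lat → SW at lon 91.5333°, lat 85.3875°.
Cell spans 0.00833333° lon × 0.00416667° lat.
south 85.38750, north 85.39167.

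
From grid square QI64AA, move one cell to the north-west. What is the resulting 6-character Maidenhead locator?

QI54xb

Longitude subsquare a = 0; −1 → -1, wraps to 23 = x, carry into square.
Longitude square 6; −1 → 5.
Latitude subsquare a = 0; +1 → 1 = b.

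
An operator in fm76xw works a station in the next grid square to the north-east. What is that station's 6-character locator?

Longitude subsquare x = 23; +1 → 24, wraps to 0 = a, carry into square.
Longitude square 7; +1 → 8.
Latitude subsquare w = 22; +1 → 23 = x.

FM86ax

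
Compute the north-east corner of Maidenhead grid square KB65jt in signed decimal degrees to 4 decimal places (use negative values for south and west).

Field K=10, B=1: +10·20° lon, +1·10° lat → SW at lon 20°, lat -80°.
Square 6, 5: +6·2° lon, +5·1° lat → SW at lon 32°, lat -75°.
Subsquare j=9, t=19: +9·0.0833333° lon, +19·0.0416667° lat → SW at lon 32.75°, lat -74.2083°.
Cell spans 0.0833333° lon × 0.0416667° lat. NE corner is SW corner plus one full cell.
latitude -74.1667, longitude 32.8333.

-74.1667, 32.8333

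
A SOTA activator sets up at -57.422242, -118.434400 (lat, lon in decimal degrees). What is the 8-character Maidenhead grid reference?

DD02sn78

Offset from 180°W / 90°S: lon 61.56560°, lat 32.57776°.
Field: 61.56560/20 → 3 → D, 32.57776/10 → 3 → D; chars DD.
Square: 1.56560/2 → 0, 2.57776/1 → 2; chars 02.
Subsquare: 1.56560/0.0833333 → 18 → s, 0.57776/0.0416667 → 13 → n; chars sn.
Extended square: 0.06560/0.00833333 → 7, 0.03609/0.00416667 → 8; chars 78.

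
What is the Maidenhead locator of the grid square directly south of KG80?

KF89

Latitude square 0; −1 → -1, wraps to 9, carry into field.
Latitude field G = 6; −1 → 5 = F.
The longitude characters are unchanged.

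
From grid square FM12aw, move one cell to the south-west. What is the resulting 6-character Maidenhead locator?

FM02xv

Longitude subsquare a = 0; −1 → -1, wraps to 23 = x, carry into square.
Longitude square 1; −1 → 0.
Latitude subsquare w = 22; −1 → 21 = v.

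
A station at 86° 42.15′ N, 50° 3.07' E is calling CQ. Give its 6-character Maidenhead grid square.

Add 180° to longitude and 90° to latitude: 230.0512, 176.7025.
Field: 230.0512/20 → 11 → L, 176.7025/10 → 17 → R; chars LR.
Square: 10.0512/2 → 5, 6.7025/1 → 6; chars 56.
Subsquare: 0.0512/0.0833333 → 0 → a, 0.7025/0.0416667 → 16 → q; chars aq.

LR56aq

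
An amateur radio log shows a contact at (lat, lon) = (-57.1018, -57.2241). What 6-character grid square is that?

GD12jv

Shift to the Maidenhead origin (180°W, 90°S): lon 122.7759, lat 32.8982.
Field: 122.7759/20 → 6 → G, 32.8982/10 → 3 → D; chars GD.
Square: 2.7759/2 → 1, 2.8982/1 → 2; chars 12.
Subsquare: 0.7759/0.0833333 → 9 → j, 0.8982/0.0416667 → 21 → v; chars jv.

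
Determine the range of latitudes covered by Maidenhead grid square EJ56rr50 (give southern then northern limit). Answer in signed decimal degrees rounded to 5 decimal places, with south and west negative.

Field E=4, J=9: +4·20° lon, +9·10° lat → SW at lon -100°, lat 0°.
Square 5, 6: +5·2° lon, +6·1° lat → SW at lon -90°, lat 6°.
Subsquare r=17, r=17: +17·0.0833333° lon, +17·0.0416667° lat → SW at lon -88.5833°, lat 6.70833°.
Extended square 5, 0: +5·0.00833333° lon, +0·0.00416667° lat → SW at lon -88.5417°, lat 6.70833°.
Cell spans 0.00833333° lon × 0.00416667° lat.
south 6.70833, north 6.71250.

6.70833, 6.71250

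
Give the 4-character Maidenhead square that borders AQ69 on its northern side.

AR60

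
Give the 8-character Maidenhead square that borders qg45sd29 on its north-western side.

QG45se10

Longitude extended square 2; −1 → 1.
Latitude extended square 9; +1 → 10, wraps to 0, carry into subsquare.
Latitude subsquare d = 3; +1 → 4 = e.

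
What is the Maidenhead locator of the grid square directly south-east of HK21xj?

HK31ai

Longitude subsquare x = 23; +1 → 24, wraps to 0 = a, carry into square.
Longitude square 2; +1 → 3.
Latitude subsquare j = 9; −1 → 8 = i.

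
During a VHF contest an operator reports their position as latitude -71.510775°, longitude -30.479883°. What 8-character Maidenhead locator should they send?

HB48sl27

Offset from 180°W / 90°S: lon 149.52012°, lat 18.48923°.
Field (20°×10°, letters A–R): lon ⌊149.52012/20⌋ = 7 → H; lat ⌊18.48923/10⌋ = 1 → B.
Square (2°×1°, digits 0–9): lon ⌊9.52012/2⌋ = 4; lat ⌊8.48923/1⌋ = 8.
Subsquare (5′×2.5′, letters a–x): lon ⌊1.52012/0.0833333⌋ = 18 → s; lat ⌊0.48923/0.0416667⌋ = 11 → l.
Extended square (30″×15″, digits 0–9): lon ⌊0.02012/0.00833333⌋ = 2; lat ⌊0.03089/0.00416667⌋ = 7.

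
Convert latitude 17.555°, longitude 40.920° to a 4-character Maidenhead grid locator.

LK07

Add 180° to longitude and 90° to latitude: 220.92, 107.56.
Field: lon ⌊220.92/20⌋ = 11 → L; lat ⌊107.56/10⌋ = 10 → K.
Square: lon ⌊0.92/2⌋ = 0; lat ⌊7.56/1⌋ = 7.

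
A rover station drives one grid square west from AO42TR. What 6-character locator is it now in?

AO42sr

Longitude subsquare t = 19; −1 → 18 = s.
The latitude characters are unchanged.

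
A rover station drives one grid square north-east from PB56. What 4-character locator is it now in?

PB67

Longitude square 5; +1 → 6.
Latitude square 6; +1 → 7.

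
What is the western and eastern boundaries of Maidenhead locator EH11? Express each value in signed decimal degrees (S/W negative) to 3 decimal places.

-98.000, -96.000

Field E=4, H=7: +4·20° lon, +7·10° lat → SW at lon -100°, lat -20°.
Square 1, 1: +1·2° lon, +1·1° lat → SW at lon -98°, lat -19°.
Cell spans 2° lon × 1° lat.
west -98.000, east -96.000.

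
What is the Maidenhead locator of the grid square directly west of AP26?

AP16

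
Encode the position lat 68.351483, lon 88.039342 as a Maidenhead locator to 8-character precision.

NP48ai44

Shift to the Maidenhead origin (180°W, 90°S): lon 268.03934, lat 158.35148.
Field: lon ⌊268.03934/20⌋ = 13 → N; lat ⌊158.35148/10⌋ = 15 → P.
Square: lon ⌊8.03934/2⌋ = 4; lat ⌊8.35148/1⌋ = 8.
Subsquare: lon ⌊0.03934/0.0833333⌋ = 0 → a; lat ⌊0.35148/0.0416667⌋ = 8 → i.
Extended square: lon ⌊0.03934/0.00833333⌋ = 4; lat ⌊0.01815/0.00416667⌋ = 4.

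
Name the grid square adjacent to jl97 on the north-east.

Longitude square 9; +1 → 10, wraps to 0, carry into field.
Longitude field J = 9; +1 → 10 = K.
Latitude square 7; +1 → 8.

KL08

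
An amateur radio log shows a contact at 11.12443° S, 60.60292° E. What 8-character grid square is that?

Offset from 180°W / 90°S: lon 240.60292°, lat 78.87557°.
Field: 240.60292/20 → 12 → M, 78.87557/10 → 7 → H; chars MH.
Square: 0.60292/2 → 0, 8.87557/1 → 8; chars 08.
Subsquare: 0.60292/0.0833333 → 7 → h, 0.87557/0.0416667 → 21 → v; chars hv.
Extended square: 0.01959/0.00833333 → 2, 0.00057/0.00416667 → 0; chars 20.

MH08hv20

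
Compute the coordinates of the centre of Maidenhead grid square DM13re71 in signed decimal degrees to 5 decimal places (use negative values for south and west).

33.17292, -116.52083

Field D=3, M=12: +3·20° lon, +12·10° lat → SW at lon -120°, lat 30°.
Square 1, 3: +1·2° lon, +3·1° lat → SW at lon -118°, lat 33°.
Subsquare r=17, e=4: +17·0.0833333° lon, +4·0.0416667° lat → SW at lon -116.583°, lat 33.1667°.
Extended square 7, 1: +7·0.00833333° lon, +1·0.00416667° lat → SW at lon -116.525°, lat 33.1708°.
Cell spans 0.00833333° lon × 0.00416667° lat. Centre is SW corner plus half of each.
latitude 33.17292, longitude -116.52083.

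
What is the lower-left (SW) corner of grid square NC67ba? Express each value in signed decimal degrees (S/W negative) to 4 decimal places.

-63.0000, 92.0833

Field N=13, C=2: +13·20° lon, +2·10° lat → SW at lon 80°, lat -70°.
Square 6, 7: +6·2° lon, +7·1° lat → SW at lon 92°, lat -63°.
Subsquare b=1, a=0: +1·0.0833333° lon, +0·0.0416667° lat → SW at lon 92.0833°, lat -63°.
latitude -63.0000, longitude 92.0833.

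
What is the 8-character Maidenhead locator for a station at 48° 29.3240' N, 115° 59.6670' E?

ON78xl97

Shift to the Maidenhead origin (180°W, 90°S): lon 295.99445, lat 138.48873.
Field (20°×10°, letters A–R): 295.99445/20 → 14 → O, 138.48873/10 → 13 → N; chars ON.
Square (2°×1°, digits 0–9): 15.99445/2 → 7, 8.48873/1 → 8; chars 78.
Subsquare (5′×2.5′, letters a–x): 1.99445/0.0833333 → 23 → x, 0.48873/0.0416667 → 11 → l; chars xl.
Extended square (30″×15″, digits 0–9): 0.07778/0.00833333 → 9, 0.03040/0.00416667 → 7; chars 97.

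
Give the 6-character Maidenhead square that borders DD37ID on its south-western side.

DD37hc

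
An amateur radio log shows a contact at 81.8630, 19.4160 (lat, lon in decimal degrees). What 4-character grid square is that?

JR91

Add 180° to longitude and 90° to latitude: 199.42, 171.86.
Field: 199.42/20 → 9 → J, 171.86/10 → 17 → R; chars JR.
Square: 19.42/2 → 9, 1.86/1 → 1; chars 91.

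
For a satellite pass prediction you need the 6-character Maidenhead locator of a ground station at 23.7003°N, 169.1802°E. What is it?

RL43oq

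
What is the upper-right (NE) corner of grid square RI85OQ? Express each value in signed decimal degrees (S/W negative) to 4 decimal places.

Field R=17, I=8: +17·20° lon, +8·10° lat → SW at lon 160°, lat -10°.
Square 8, 5: +8·2° lon, +5·1° lat → SW at lon 176°, lat -5°.
Subsquare o=14, q=16: +14·0.0833333° lon, +16·0.0416667° lat → SW at lon 177.167°, lat -4.33333°.
Cell spans 0.0833333° lon × 0.0416667° lat. NE corner is SW corner plus one full cell.
latitude -4.2917, longitude 177.2500.

-4.2917, 177.2500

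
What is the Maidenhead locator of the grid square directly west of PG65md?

Longitude subsquare m = 12; −1 → 11 = l.
The latitude characters are unchanged.

PG65ld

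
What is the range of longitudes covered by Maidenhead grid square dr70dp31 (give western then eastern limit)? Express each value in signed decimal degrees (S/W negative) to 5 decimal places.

-105.72500, -105.71667

Field D=3, R=17: +3·20° lon, +17·10° lat → SW at lon -120°, lat 80°.
Square 7, 0: +7·2° lon, +0·1° lat → SW at lon -106°, lat 80°.
Subsquare d=3, p=15: +3·0.0833333° lon, +15·0.0416667° lat → SW at lon -105.75°, lat 80.625°.
Extended square 3, 1: +3·0.00833333° lon, +1·0.00416667° lat → SW at lon -105.725°, lat 80.6292°.
Cell spans 0.00833333° lon × 0.00416667° lat.
west -105.72500, east -105.71667.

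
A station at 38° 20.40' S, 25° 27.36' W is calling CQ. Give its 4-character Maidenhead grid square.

HF71

Offset from 180°W / 90°S: lon 154.54°, lat 51.66°.
Field: 154.54/20 → 7 → H, 51.66/10 → 5 → F; chars HF.
Square: 14.54/2 → 7, 1.66/1 → 1; chars 71.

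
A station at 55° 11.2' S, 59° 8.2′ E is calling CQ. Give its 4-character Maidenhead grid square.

LD94

Add 180° to longitude and 90° to latitude: 239.14, 34.81.
Field: 239.14/20 → 11 → L, 34.81/10 → 3 → D; chars LD.
Square: 19.14/2 → 9, 4.81/1 → 4; chars 94.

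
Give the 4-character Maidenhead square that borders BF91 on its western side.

BF81

Longitude square 9; −1 → 8.
The latitude characters are unchanged.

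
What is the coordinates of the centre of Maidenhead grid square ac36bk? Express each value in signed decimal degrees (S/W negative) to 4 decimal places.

-63.5625, -173.8750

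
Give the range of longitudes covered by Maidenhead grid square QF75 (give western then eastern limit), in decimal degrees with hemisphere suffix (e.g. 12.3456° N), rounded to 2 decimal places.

Field Q=16, F=5: +16·20° lon, +5·10° lat → SW at lon 140°, lat -40°.
Square 7, 5: +7·2° lon, +5·1° lat → SW at lon 154°, lat -35°.
Cell spans 2° lon × 1° lat.
west 154.00° E, east 156.00° E.

154.00° E, 156.00° E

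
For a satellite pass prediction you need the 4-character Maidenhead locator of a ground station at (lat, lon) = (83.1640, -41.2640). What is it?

GR93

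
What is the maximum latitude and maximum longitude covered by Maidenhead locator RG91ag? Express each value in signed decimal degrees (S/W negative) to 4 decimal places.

-28.7083, 178.0833

Field R=17, G=6: +17·20° lon, +6·10° lat → SW at lon 160°, lat -30°.
Square 9, 1: +9·2° lon, +1·1° lat → SW at lon 178°, lat -29°.
Subsquare a=0, g=6: +0·0.0833333° lon, +6·0.0416667° lat → SW at lon 178°, lat -28.75°.
Cell spans 0.0833333° lon × 0.0416667° lat. NE corner is SW corner plus one full cell.
latitude -28.7083, longitude 178.0833.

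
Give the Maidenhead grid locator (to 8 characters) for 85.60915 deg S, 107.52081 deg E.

OA34sj23

Shift to the Maidenhead origin (180°W, 90°S): lon 287.52081, lat 4.39085.
Field: 287.52081/20 → 14 → O, 4.39085/10 → 0 → A; chars OA.
Square: 7.52081/2 → 3, 4.39085/1 → 4; chars 34.
Subsquare: 1.52081/0.0833333 → 18 → s, 0.39085/0.0416667 → 9 → j; chars sj.
Extended square: 0.02081/0.00833333 → 2, 0.01585/0.00416667 → 3; chars 23.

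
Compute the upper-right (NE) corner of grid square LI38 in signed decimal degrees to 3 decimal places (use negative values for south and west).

-1.000, 48.000

Field L=11, I=8: +11·20° lon, +8·10° lat → SW at lon 40°, lat -10°.
Square 3, 8: +3·2° lon, +8·1° lat → SW at lon 46°, lat -2°.
Cell spans 2° lon × 1° lat. NE corner is SW corner plus one full cell.
latitude -1.000, longitude 48.000.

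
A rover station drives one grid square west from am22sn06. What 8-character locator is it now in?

Longitude extended square 0; −1 → -1, wraps to 9, carry into subsquare.
Longitude subsquare s = 18; −1 → 17 = r.
The latitude characters are unchanged.

AM22rn96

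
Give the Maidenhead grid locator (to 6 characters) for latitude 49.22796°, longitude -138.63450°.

Add 180° to longitude and 90° to latitude: 41.3655, 139.2280.
Field: lon ⌊41.3655/20⌋ = 2 → C; lat ⌊139.2280/10⌋ = 13 → N.
Square: lon ⌊1.3655/2⌋ = 0; lat ⌊9.2280/1⌋ = 9.
Subsquare: lon ⌊1.3655/0.0833333⌋ = 16 → q; lat ⌊0.2280/0.0416667⌋ = 5 → f.

CN09qf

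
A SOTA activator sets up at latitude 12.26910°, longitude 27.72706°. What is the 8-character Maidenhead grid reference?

Offset from 180°W / 90°S: lon 207.72706°, lat 102.26910°.
Field: lon ⌊207.72706/20⌋ = 10 → K; lat ⌊102.26910/10⌋ = 10 → K.
Square: lon ⌊7.72706/2⌋ = 3; lat ⌊2.26910/1⌋ = 2.
Subsquare: lon ⌊1.72706/0.0833333⌋ = 20 → u; lat ⌊0.26910/0.0416667⌋ = 6 → g.
Extended square: lon ⌊0.06039/0.00833333⌋ = 7; lat ⌊0.01910/0.00416667⌋ = 4.

KK32ug74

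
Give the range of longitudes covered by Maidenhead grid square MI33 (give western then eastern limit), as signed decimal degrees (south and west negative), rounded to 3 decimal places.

66.000, 68.000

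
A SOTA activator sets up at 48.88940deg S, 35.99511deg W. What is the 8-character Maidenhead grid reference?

HE21ac06

Add 180° to longitude and 90° to latitude: 144.00489, 41.11060.
Field: 144.00489/20 → 7 → H, 41.11060/10 → 4 → E; chars HE.
Square: 4.00489/2 → 2, 1.11060/1 → 1; chars 21.
Subsquare: 0.00489/0.0833333 → 0 → a, 0.11060/0.0416667 → 2 → c; chars ac.
Extended square: 0.00489/0.00833333 → 0, 0.02727/0.00416667 → 6; chars 06.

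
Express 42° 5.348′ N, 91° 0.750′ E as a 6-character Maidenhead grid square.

NN52mc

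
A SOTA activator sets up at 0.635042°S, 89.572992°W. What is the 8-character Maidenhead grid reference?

Add 180° to longitude and 90° to latitude: 90.42701, 89.36496.
Field (20°×10°, letters A–R): 90.42701/20 → 4 → E, 89.36496/10 → 8 → I; chars EI.
Square (2°×1°, digits 0–9): 10.42701/2 → 5, 9.36496/1 → 9; chars 59.
Subsquare (5′×2.5′, letters a–x): 0.42701/0.0833333 → 5 → f, 0.36496/0.0416667 → 8 → i; chars fi.
Extended square (30″×15″, digits 0–9): 0.01034/0.00833333 → 1, 0.03162/0.00416667 → 7; chars 17.

EI59fi17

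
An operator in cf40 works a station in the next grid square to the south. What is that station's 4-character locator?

CE49

Latitude square 0; −1 → -1, wraps to 9, carry into field.
Latitude field F = 5; −1 → 4 = E.
The longitude characters are unchanged.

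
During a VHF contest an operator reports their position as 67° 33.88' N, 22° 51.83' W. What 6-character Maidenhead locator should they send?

HP87nn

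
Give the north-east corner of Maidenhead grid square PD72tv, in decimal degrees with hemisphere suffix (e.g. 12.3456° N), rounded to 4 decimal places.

Field P=15, D=3: +15·20° lon, +3·10° lat → SW at lon 120°, lat -60°.
Square 7, 2: +7·2° lon, +2·1° lat → SW at lon 134°, lat -58°.
Subsquare t=19, v=21: +19·0.0833333° lon, +21·0.0416667° lat → SW at lon 135.583°, lat -57.125°.
Cell spans 0.0833333° lon × 0.0416667° lat. NE corner is SW corner plus one full cell.
latitude 57.0833° S, longitude 135.6667° E.

57.0833° S, 135.6667° E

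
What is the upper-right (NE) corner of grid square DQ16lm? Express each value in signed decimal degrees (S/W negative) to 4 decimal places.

Field D=3, Q=16: +3·20° lon, +16·10° lat → SW at lon -120°, lat 70°.
Square 1, 6: +1·2° lon, +6·1° lat → SW at lon -118°, lat 76°.
Subsquare l=11, m=12: +11·0.0833333° lon, +12·0.0416667° lat → SW at lon -117.083°, lat 76.5°.
Cell spans 0.0833333° lon × 0.0416667° lat. NE corner is SW corner plus one full cell.
latitude 76.5417, longitude -117.0000.

76.5417, -117.0000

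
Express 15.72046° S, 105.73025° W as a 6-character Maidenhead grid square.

Shift to the Maidenhead origin (180°W, 90°S): lon 74.2698, lat 74.2795.
Field: lon ⌊74.2698/20⌋ = 3 → D; lat ⌊74.2795/10⌋ = 7 → H.
Square: lon ⌊14.2698/2⌋ = 7; lat ⌊4.2795/1⌋ = 4.
Subsquare: lon ⌊0.2698/0.0833333⌋ = 3 → d; lat ⌊0.2795/0.0416667⌋ = 6 → g.

DH74dg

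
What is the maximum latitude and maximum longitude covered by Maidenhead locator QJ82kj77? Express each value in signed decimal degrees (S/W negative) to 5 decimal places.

2.40833, 156.90000

Field Q=16, J=9: +16·20° lon, +9·10° lat → SW at lon 140°, lat 0°.
Square 8, 2: +8·2° lon, +2·1° lat → SW at lon 156°, lat 2°.
Subsquare k=10, j=9: +10·0.0833333° lon, +9·0.0416667° lat → SW at lon 156.833°, lat 2.375°.
Extended square 7, 7: +7·0.00833333° lon, +7·0.00416667° lat → SW at lon 156.892°, lat 2.40417°.
Cell spans 0.00833333° lon × 0.00416667° lat. NE corner is SW corner plus one full cell.
latitude 2.40833, longitude 156.90000.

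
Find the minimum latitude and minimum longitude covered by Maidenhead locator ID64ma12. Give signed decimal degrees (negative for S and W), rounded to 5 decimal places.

Field I=8, D=3: +8·20° lon, +3·10° lat → SW at lon -20°, lat -60°.
Square 6, 4: +6·2° lon, +4·1° lat → SW at lon -8°, lat -56°.
Subsquare m=12, a=0: +12·0.0833333° lon, +0·0.0416667° lat → SW at lon -7°, lat -56°.
Extended square 1, 2: +1·0.00833333° lon, +2·0.00416667° lat → SW at lon -6.99167°, lat -55.9917°.
latitude -55.99167, longitude -6.99167.

-55.99167, -6.99167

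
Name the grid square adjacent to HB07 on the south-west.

Longitude square 0; −1 → -1, wraps to 9, carry into field.
Longitude field H = 7; −1 → 6 = G.
Latitude square 7; −1 → 6.

GB96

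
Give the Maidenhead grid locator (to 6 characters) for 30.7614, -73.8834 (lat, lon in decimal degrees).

FM30bs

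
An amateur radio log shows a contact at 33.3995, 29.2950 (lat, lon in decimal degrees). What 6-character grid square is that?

KM43pj

Add 180° to longitude and 90° to latitude: 209.2950, 123.3995.
Field (20°×10°, letters A–R): 209.2950/20 → 10 → K, 123.3995/10 → 12 → M; chars KM.
Square (2°×1°, digits 0–9): 9.2950/2 → 4, 3.3995/1 → 3; chars 43.
Subsquare (5′×2.5′, letters a–x): 1.2950/0.0833333 → 15 → p, 0.3995/0.0416667 → 9 → j; chars pj.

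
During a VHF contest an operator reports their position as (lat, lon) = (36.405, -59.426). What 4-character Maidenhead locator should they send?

Add 180° to longitude and 90° to latitude: 120.57, 126.41.
Field: 120.57/20 → 6 → G, 126.41/10 → 12 → M; chars GM.
Square: 0.57/2 → 0, 6.41/1 → 6; chars 06.

GM06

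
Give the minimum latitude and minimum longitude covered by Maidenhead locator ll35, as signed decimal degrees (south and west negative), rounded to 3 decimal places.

Field L=11, L=11: +11·20° lon, +11·10° lat → SW at lon 40°, lat 20°.
Square 3, 5: +3·2° lon, +5·1° lat → SW at lon 46°, lat 25°.
latitude 25.000, longitude 46.000.

25.000, 46.000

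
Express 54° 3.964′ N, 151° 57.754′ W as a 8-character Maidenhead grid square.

Add 180° to longitude and 90° to latitude: 28.03743, 144.06607.
Field: lon ⌊28.03743/20⌋ = 1 → B; lat ⌊144.06607/10⌋ = 14 → O.
Square: lon ⌊8.03743/2⌋ = 4; lat ⌊4.06607/1⌋ = 4.
Subsquare: lon ⌊0.03743/0.0833333⌋ = 0 → a; lat ⌊0.06607/0.0416667⌋ = 1 → b.
Extended square: lon ⌊0.03743/0.00833333⌋ = 4; lat ⌊0.02440/0.00416667⌋ = 5.

BO44ab45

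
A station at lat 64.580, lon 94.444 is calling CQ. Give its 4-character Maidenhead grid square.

NP74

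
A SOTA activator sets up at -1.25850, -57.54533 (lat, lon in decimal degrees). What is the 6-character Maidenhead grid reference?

Offset from 180°W / 90°S: lon 122.4547°, lat 88.7415°.
Field: 122.4547/20 → 6 → G, 88.7415/10 → 8 → I; chars GI.
Square: 2.4547/2 → 1, 8.7415/1 → 8; chars 18.
Subsquare: 0.4547/0.0833333 → 5 → f, 0.7415/0.0416667 → 17 → r; chars fr.

GI18fr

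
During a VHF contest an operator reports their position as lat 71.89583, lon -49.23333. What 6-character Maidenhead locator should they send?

GQ51jv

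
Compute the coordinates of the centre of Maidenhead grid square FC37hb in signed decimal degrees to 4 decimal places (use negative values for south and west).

-62.9375, -73.3750

Field F=5, C=2: +5·20° lon, +2·10° lat → SW at lon -80°, lat -70°.
Square 3, 7: +3·2° lon, +7·1° lat → SW at lon -74°, lat -63°.
Subsquare h=7, b=1: +7·0.0833333° lon, +1·0.0416667° lat → SW at lon -73.4167°, lat -62.9583°.
Cell spans 0.0833333° lon × 0.0416667° lat. Centre is SW corner plus half of each.
latitude -62.9375, longitude -73.3750.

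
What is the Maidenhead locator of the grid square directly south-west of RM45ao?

RM35xn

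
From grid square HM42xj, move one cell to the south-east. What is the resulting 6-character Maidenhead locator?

HM52ai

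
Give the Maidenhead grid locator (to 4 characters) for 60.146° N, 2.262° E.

Shift to the Maidenhead origin (180°W, 90°S): lon 182.26, lat 150.15.
Field: 182.26/20 → 9 → J, 150.15/10 → 15 → P; chars JP.
Square: 2.26/2 → 1, 0.15/1 → 0; chars 10.

JP10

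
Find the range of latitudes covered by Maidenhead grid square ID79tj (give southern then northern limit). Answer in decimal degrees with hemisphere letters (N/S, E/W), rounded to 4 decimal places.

Field I=8, D=3: +8·20° lon, +3·10° lat → SW at lon -20°, lat -60°.
Square 7, 9: +7·2° lon, +9·1° lat → SW at lon -6°, lat -51°.
Subsquare t=19, j=9: +19·0.0833333° lon, +9·0.0416667° lat → SW at lon -4.41667°, lat -50.625°.
Cell spans 0.0833333° lon × 0.0416667° lat.
south 50.6250° S, north 50.5833° S.

50.6250° S, 50.5833° S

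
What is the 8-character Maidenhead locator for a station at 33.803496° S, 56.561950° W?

GF16re27

Offset from 180°W / 90°S: lon 123.43805°, lat 56.19650°.
Field: lon ⌊123.43805/20⌋ = 6 → G; lat ⌊56.19650/10⌋ = 5 → F.
Square: lon ⌊3.43805/2⌋ = 1; lat ⌊6.19650/1⌋ = 6.
Subsquare: lon ⌊1.43805/0.0833333⌋ = 17 → r; lat ⌊0.19650/0.0416667⌋ = 4 → e.
Extended square: lon ⌊0.02138/0.00833333⌋ = 2; lat ⌊0.02984/0.00416667⌋ = 7.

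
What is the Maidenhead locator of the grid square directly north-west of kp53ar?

KP43xs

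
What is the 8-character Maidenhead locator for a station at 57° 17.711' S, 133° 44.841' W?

CD32dq09

Offset from 180°W / 90°S: lon 46.25265°, lat 32.70482°.
Field: lon ⌊46.25265/20⌋ = 2 → C; lat ⌊32.70482/10⌋ = 3 → D.
Square: lon ⌊6.25265/2⌋ = 3; lat ⌊2.70482/1⌋ = 2.
Subsquare: lon ⌊0.25265/0.0833333⌋ = 3 → d; lat ⌊0.70482/0.0416667⌋ = 16 → q.
Extended square: lon ⌊0.00265/0.00833333⌋ = 0; lat ⌊0.03815/0.00416667⌋ = 9.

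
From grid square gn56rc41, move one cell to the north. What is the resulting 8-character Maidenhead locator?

GN56rc42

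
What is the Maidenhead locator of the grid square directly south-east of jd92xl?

KD02ak

Longitude subsquare x = 23; +1 → 24, wraps to 0 = a, carry into square.
Longitude square 9; +1 → 10, wraps to 0, carry into field.
Longitude field J = 9; +1 → 10 = K.
Latitude subsquare l = 11; −1 → 10 = k.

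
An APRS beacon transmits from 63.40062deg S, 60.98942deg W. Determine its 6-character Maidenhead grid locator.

FC96mo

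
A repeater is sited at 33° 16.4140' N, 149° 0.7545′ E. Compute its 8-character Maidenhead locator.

Add 180° to longitude and 90° to latitude: 329.01257, 123.27357.
Field (20°×10°, letters A–R): lon ⌊329.01257/20⌋ = 16 → Q; lat ⌊123.27357/10⌋ = 12 → M.
Square (2°×1°, digits 0–9): lon ⌊9.01257/2⌋ = 4; lat ⌊3.27357/1⌋ = 3.
Subsquare (5′×2.5′, letters a–x): lon ⌊1.01257/0.0833333⌋ = 12 → m; lat ⌊0.27357/0.0416667⌋ = 6 → g.
Extended square (30″×15″, digits 0–9): lon ⌊0.01257/0.00833333⌋ = 1; lat ⌊0.02357/0.00416667⌋ = 5.

QM43mg15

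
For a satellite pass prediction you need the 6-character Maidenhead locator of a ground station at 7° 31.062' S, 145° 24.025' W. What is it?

Offset from 180°W / 90°S: lon 34.5996°, lat 82.4823°.
Field: lon ⌊34.5996/20⌋ = 1 → B; lat ⌊82.4823/10⌋ = 8 → I.
Square: lon ⌊14.5996/2⌋ = 7; lat ⌊2.4823/1⌋ = 2.
Subsquare: lon ⌊0.5996/0.0833333⌋ = 7 → h; lat ⌊0.4823/0.0416667⌋ = 11 → l.

BI72hl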